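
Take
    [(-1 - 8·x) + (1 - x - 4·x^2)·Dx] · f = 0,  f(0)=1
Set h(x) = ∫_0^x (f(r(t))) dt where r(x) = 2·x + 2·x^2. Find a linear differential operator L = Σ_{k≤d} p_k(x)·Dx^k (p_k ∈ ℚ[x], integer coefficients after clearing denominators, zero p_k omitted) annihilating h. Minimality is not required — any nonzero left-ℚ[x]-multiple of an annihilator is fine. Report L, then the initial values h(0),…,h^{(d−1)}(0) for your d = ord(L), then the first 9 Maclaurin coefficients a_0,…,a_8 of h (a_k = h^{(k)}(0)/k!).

f: a_k = 1, 1, 5, 9, 29, 65, 181, 441, 1165, …
h₀=f(r): pull back L_f along r ⇒ L₀.
∫: right-multiply L₀ by Dx.
L = (2 + 36·x + 96·x^2 + 64·x^3)·Dx + (-1 + 2·x + 18·x^2 + 32·x^3 + 16·x^4)·Dx^2  (order 2).
h: a_k = 0, 1, 1, 22/3, 28, 140, 692, 24840/7, 18576, …
ICs: h(0) = 0, h′(0) = 1.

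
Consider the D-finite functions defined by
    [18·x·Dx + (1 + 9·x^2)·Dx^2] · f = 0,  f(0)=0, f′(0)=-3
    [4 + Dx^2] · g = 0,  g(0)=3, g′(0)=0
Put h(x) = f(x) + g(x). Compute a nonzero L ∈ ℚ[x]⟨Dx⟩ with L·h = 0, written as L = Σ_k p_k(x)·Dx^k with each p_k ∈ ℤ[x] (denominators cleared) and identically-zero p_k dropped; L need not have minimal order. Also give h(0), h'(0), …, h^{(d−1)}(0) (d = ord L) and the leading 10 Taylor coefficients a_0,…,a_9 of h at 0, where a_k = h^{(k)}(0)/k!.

L = (-3744·x + 37584·x^3 + 11664·x^5)·Dx + (-28 + 864·x^2 + 10692·x^4 + 5832·x^6)·Dx^2 + (-936·x + 9396·x^3 + 2916·x^5)·Dx^3 + (-7 + 216·x^2 + 2673·x^4 + 1458·x^6)·Dx^4  (order 4).
h: a_k = 3, -3, -6, 9, 2, -243/5, -4/15, 2187/7, 2/105, -2187, …
ICs: h(0) = 3, h′(0) = -3, h′′(0) = -12, h′′′(0) = 54.

f: a_k = 0, -3, 0, 9, 0, -243/5, 0, 2187/7, 0, -2187, …
g: a_k = 3, 0, -6, 0, 2, 0, -4/15, 0, 2/105, 0, …
f+g: L₀ = lclm(L_f,L_g), ord ≤ 2+2.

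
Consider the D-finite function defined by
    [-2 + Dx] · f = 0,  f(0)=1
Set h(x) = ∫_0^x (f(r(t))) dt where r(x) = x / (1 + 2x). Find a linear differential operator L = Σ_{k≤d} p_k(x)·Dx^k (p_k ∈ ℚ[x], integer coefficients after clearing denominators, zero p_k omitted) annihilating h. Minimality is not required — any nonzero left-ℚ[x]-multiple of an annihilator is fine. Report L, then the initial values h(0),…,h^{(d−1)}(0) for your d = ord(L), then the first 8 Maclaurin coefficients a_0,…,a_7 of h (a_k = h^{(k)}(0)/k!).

L = -2·Dx + (1 + 4·x + 4·x^2)·Dx^2  (order 2).
h: a_k = 0, 1, 1, -2/3, 1/3, 2/15, -38/45, 604/315, …
ICs: h(0) = 0, h′(0) = 1.

f: a_k = 1, 2, 2, 4/3, 2/3, 4/15, 4/45, 8/315, …
f∘r: x↦r, Dx↦Dx/r' in L_f ⇒ L₀.
∫: right-multiply L₀ by Dx.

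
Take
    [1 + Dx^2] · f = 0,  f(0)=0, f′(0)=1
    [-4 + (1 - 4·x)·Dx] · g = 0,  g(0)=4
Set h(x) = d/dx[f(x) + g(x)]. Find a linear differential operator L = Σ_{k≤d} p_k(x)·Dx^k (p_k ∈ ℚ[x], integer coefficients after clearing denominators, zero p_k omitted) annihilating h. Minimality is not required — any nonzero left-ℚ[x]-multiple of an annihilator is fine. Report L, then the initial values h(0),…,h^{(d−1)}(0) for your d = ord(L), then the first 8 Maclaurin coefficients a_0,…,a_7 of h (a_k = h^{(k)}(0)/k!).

L = (1544 - 64·x + 128·x^2) + (-97 + 396·x - 48·x^2 + 64·x^3)·Dx + (1544 - 64·x + 128·x^2)·Dx^2 + (-97 + 396·x - 48·x^2 + 64·x^3)·Dx^3  (order 3).
h: a_k = 17, 128, 1535/2, 4096, 491521/24, 98304, 330301439/720, 2097152, …
ICs: h(0) = 17, h′(0) = 128, h′′(0) = 1535.

f: a_k = 0, 1, 0, -1/6, 0, 1/120, 0, -1/5040, …
g: a_k = 4, 16, 64, 256, 1024, 4096, 16384, 65536, …
Sum ⇒ L₀ = lclm(L_f,L_g) in ℚ(x)⟨Dx⟩.
h=h₀': d/dx-closure on L₀ ⇒ L.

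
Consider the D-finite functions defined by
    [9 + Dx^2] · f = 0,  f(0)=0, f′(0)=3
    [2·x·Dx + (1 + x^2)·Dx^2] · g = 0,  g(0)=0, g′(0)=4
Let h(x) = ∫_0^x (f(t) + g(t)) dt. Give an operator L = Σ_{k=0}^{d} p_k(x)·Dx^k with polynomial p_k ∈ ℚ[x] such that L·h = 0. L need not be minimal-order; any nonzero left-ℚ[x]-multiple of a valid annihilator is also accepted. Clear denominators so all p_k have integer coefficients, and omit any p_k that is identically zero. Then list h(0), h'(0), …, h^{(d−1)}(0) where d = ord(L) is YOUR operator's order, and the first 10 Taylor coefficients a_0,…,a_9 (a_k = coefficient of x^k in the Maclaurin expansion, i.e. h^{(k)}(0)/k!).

L = (-54·x + 540·x^3 + 162·x^5)·Dx^2 + (63 + 279·x^2 + 297·x^4 + 81·x^6)·Dx^3 + (-6·x + 60·x^3 + 18·x^5)·Dx^4 + (7 + 31·x^2 + 33·x^4 + 9·x^6)·Dx^5  (order 5).
h: a_k = 0, 0, 7/2, 0, -35/24, 0, 113/240, 0, -563/4480, 0, …
ICs: h(0) = 0, h′(0) = 0, h′′(0) = 7, h′′′(0) = 0, h′′′′(0) = -35.

f: a_k = 0, 3, 0, -9/2, 0, 81/40, 0, -243/560, 0, 243/4480, …
g: a_k = 0, 4, 0, -4/3, 0, 4/5, 0, -4/7, 0, 4/9, …
f+g: L₀ = lclm(L_f,L_g), ord ≤ 2+2.
h=∫₀ˣh₀: take L = L₀·Dx.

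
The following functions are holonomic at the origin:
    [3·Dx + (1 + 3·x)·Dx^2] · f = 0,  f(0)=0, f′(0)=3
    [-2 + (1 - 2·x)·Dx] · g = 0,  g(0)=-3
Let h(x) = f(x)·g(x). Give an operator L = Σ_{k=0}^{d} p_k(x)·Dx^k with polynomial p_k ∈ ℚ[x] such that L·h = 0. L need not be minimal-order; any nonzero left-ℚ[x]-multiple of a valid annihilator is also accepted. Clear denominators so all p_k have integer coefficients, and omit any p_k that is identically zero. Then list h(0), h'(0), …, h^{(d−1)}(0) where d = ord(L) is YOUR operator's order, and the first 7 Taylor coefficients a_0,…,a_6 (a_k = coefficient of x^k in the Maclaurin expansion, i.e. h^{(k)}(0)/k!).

L = 6 + (1 + 18·x)·Dx + (-1 - x + 6·x^2)·Dx^2  (order 2).
h: a_k = 0, -9, -9/2, -36, -45/4, -1683/10, 279/10, …
ICs: h(0) = 0, h′(0) = -9.

f: a_k = 0, 3, -9/2, 9, -81/4, 243/5, -243/2, …
g: a_k = -3, -6, -12, -24, -48, -96, -192, …
L₀ := L_f ⊗_s L_g (sym. prod.), ord ≤ 2.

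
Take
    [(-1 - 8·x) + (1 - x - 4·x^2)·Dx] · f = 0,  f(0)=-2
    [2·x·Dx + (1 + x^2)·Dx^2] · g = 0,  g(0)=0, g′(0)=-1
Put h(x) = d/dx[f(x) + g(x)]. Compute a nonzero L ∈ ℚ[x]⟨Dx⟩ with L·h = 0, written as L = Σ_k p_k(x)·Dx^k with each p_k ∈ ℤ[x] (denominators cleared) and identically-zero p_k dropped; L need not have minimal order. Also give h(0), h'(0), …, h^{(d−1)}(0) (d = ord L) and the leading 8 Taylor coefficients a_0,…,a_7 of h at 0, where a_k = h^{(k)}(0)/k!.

f: a_k = -2, -2, -10, -18, -58, -130, -362, -882, …
g: a_k = 0, -1, 0, 1/3, 0, -1/5, 0, 1/7, …
Sum ⇒ L₀ = lclm(L_f,L_g) in ℚ(x)⟨Dx⟩.
Differentiate: ansatz ord ≤ ord L₀ ⇒ L.
L = (-10 + 40·x + 478·x^2 + 864·x^3 + 2496·x^4 + 384·x^6) + (28 + 246·x + 316·x^2 + 1182·x^3 + 752·x^4 + 2048·x^5 + 48·x^6 + 384·x^7)·Dx + (-5 - 8·x - 32·x^2 + 104·x^3 + 197·x^4 + 128·x^5 + 288·x^6 + 16·x^7 + 64·x^8)·Dx^2  (order 2).
h: a_k = -3, -20, -53, -232, -651, -2172, -6173, -18640, …
ICs: h(0) = -3, h′(0) = -20.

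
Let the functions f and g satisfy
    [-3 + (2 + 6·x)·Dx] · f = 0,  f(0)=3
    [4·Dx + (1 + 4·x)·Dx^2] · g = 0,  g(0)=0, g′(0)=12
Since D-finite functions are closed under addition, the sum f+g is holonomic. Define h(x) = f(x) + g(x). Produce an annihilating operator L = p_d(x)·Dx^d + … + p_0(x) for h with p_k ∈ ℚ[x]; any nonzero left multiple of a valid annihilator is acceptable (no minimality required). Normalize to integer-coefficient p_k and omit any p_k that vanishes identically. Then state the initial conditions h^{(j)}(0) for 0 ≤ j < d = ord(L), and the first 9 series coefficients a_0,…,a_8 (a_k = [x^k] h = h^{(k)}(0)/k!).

f: a_k = 3, 9/2, -27/8, 81/16, -1215/128, 5103/256, -45927/1024, 216513/2048, -8444007/32768, …
g: a_k = 0, 12, -24, 64, -192, 3072/5, -2048, 49152/7, -24576, …
Weyl lclm of L_f,L_g ⇒ L₀ (ord ≤ 3).
L = (84 + 144·x)·Dx + (101 + 552·x + 720·x^2)·Dx^2 + (10 + 94·x + 288·x^2 + 288·x^3)·Dx^3  (order 3).
h: a_k = 3, 33/2, -219/8, 1105/16, -25791/128, 811947/1280, -2143079/1024, 102178887/14336, -813750375/32768, …
ICs: h(0) = 3, h′(0) = 33/2, h′′(0) = -219/4.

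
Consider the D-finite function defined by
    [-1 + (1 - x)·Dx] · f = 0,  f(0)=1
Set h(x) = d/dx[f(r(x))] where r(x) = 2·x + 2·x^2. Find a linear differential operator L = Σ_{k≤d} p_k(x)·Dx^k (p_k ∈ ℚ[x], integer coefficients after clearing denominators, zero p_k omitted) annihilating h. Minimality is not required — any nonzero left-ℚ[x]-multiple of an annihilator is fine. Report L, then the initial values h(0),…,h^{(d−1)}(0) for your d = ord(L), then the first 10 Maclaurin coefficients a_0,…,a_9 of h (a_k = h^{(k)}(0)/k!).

L = (6 + 12·x + 12·x^2) + (-1 + 6·x^2 + 4·x^3)·Dx  (order 1).
h: a_k = 2, 12, 48, 176, 600, 1968, 6272, 19584, 60192, 182720, …
ICs: h(0) = 2.

f: a_k = 1, 1, 1, 1, 1, 1, 1, 1, 1, 1, …
Substitute x→r, Dx→(1/r')Dx; clear ⇒ L₀.
Derive L from L₀ (diff closure).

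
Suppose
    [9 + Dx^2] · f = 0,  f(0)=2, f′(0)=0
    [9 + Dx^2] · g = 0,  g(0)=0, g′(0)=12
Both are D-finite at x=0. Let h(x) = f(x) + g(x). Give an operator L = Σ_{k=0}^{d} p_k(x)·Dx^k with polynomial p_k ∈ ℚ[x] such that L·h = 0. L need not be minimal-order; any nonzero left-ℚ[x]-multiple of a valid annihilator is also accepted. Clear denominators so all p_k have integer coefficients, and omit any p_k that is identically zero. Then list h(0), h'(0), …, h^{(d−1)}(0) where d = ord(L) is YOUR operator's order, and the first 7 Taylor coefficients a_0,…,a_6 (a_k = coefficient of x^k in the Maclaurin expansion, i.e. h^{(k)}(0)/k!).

f: a_k = 2, 0, -9, 0, 27/4, 0, -81/40, …
g: a_k = 0, 12, 0, -18, 0, 81/10, 0, …
f+g: L₀ = lclm(L_f,L_g), ord ≤ 2+2.
L = 9 + Dx^2  (order 2).
h: a_k = 2, 12, -9, -18, 27/4, 81/10, -81/40, …
ICs: h(0) = 2, h′(0) = 12.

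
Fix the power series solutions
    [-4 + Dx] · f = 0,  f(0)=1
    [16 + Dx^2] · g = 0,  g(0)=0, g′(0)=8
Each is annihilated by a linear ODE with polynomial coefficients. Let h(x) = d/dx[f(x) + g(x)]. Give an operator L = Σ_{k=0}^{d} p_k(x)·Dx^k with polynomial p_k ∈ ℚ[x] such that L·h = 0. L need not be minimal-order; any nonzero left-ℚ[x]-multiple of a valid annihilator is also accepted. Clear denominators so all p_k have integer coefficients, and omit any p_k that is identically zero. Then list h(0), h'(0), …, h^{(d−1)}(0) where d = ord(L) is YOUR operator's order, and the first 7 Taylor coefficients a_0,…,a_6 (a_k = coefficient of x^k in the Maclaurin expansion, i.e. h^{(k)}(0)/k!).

L = 64 - 16·Dx + 4·Dx^2 - Dx^3  (order 3).
h: a_k = 12, 16, -32, 128/3, 128, 512/15, -1024/45, …
ICs: h(0) = 12, h′(0) = 16, h′′(0) = -64.

f: a_k = 1, 4, 8, 32/3, 32/3, 128/15, 256/45, …
g: a_k = 0, 8, 0, -64/3, 0, 256/15, 0, …
Weyl lclm of L_f,L_g ⇒ L₀ (ord ≤ 3).
h₀' ⇒ L via d/dx closure of L₀.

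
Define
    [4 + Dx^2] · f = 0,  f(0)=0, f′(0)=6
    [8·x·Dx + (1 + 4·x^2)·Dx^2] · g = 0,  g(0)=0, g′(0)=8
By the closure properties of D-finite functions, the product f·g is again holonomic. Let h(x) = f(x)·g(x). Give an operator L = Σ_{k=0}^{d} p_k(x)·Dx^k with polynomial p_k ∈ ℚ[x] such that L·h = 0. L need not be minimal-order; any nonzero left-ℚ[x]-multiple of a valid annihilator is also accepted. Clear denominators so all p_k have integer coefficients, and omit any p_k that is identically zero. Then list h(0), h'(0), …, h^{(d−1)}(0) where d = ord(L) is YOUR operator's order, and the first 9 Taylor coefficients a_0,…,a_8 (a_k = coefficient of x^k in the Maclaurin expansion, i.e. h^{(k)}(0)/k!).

f: a_k = 0, 6, 0, -4, 0, 4/5, 0, -8/105, 0, …
g: a_k = 0, 8, 0, -32/3, 0, 128/5, 0, -512/7, 0, …
L₀ := L_f ⊗_s L_g (sym. prod.), ord ≤ 4.
L = (80 + 832·x^2 + 1408·x^4 + 2048·x^6 + 2048·x^8) + (96·x + 640·x^3 + 1536·x^5 + 2048·x^7)·Dx + (24 + 256·x^2 + 576·x^4 + 1024·x^6 + 1024·x^8)·Dx^2 + (24·x + 160·x^3 + 384·x^5 + 512·x^7)·Dx^3 + (1 + 12·x^2 + 56·x^4 + 128·x^6 + 128·x^8)·Dx^4  (order 4).
h: a_k = 0, 0, 48, 0, -96, 0, 608/3, 0, -2752/5, …
ICs: h(0) = 0, h′(0) = 0, h′′(0) = 96, h′′′(0) = 0.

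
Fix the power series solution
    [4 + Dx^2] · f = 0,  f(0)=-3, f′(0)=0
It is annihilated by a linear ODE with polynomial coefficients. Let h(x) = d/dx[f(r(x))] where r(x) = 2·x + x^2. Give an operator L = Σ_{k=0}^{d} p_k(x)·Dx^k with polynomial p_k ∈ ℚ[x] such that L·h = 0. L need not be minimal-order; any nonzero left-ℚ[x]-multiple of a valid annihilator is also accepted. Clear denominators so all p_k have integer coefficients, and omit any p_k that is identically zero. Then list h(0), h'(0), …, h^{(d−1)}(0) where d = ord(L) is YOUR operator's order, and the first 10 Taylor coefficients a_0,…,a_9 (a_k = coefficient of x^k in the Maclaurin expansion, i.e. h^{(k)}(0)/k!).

L = (19 + 64·x + 96·x^2 + 64·x^3 + 16·x^4) + (-3 - 3·x)·Dx + (1 + 2·x + x^2)·Dx^2  (order 2).
h: a_k = 0, 48, 72, -104, -320, -928/5, 1232/5, 47984/105, 7296/35, -163168/945, …
ICs: h(0) = 0, h′(0) = 48.

f: a_k = -3, 0, 6, 0, -2, 0, 4/15, 0, -2/105, 0, …
f∘r: x↦r, Dx↦Dx/r' in L_f ⇒ L₀.
h=h₀': d/dx-closure on L₀ ⇒ L.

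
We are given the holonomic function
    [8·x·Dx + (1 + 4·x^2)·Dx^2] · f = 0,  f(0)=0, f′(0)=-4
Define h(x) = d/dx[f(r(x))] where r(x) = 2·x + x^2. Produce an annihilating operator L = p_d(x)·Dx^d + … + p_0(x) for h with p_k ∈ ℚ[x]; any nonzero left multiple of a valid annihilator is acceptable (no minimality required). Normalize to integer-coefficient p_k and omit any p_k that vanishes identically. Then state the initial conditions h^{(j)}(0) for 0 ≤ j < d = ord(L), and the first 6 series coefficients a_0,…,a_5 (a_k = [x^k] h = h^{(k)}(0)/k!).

L = (-1 + 32·x + 64·x^2 + 48·x^3 + 12·x^4) + (1 + x + 16·x^2 + 32·x^3 + 20·x^4 + 4·x^5)·Dx  (order 1).
h: a_k = -8, -8, 128, 256, -1888, -6112, …
ICs: h(0) = -8.

f: a_k = 0, -4, 0, 16/3, 0, -64/5, …
Change of var in L_f (x↦r) gives L₀.
Differentiate: ansatz ord ≤ ord L₀ ⇒ L.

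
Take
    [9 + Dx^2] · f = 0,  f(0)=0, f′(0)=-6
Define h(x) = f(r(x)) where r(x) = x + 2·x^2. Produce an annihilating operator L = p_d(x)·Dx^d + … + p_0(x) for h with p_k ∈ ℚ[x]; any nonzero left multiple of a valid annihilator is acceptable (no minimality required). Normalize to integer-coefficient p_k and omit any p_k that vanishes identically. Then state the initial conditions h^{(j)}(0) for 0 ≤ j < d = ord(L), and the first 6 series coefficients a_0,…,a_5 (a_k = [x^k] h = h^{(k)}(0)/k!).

L = (9 + 108·x + 432·x^2 + 576·x^3) - 4·Dx + (1 + 4·x)·Dx^2  (order 2).
h: a_k = 0, -6, -12, 9, 54, 2079/20, …
ICs: h(0) = 0, h′(0) = -6.

f: a_k = 0, -6, 0, 9, 0, -81/20, …
Substitute x→r, Dx→(1/r')Dx; clear ⇒ L₀.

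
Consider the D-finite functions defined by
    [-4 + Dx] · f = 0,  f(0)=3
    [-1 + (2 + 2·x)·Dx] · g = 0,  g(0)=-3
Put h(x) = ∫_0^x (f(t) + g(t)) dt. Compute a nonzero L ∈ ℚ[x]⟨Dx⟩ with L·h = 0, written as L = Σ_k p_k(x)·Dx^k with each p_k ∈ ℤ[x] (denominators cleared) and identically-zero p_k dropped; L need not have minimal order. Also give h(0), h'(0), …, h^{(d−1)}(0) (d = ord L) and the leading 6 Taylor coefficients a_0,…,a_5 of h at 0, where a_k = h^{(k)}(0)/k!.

L = (36 + 32·x)·Dx + (-65 - 128·x - 64·x^2)·Dx^2 + (14 + 30·x + 16·x^2)·Dx^3  (order 3).
h: a_k = 0, 0, 21/4, 65/8, 509/64, 4111/640, …
ICs: h(0) = 0, h′(0) = 0, h′′(0) = 21/2.

f: a_k = 3, 12, 24, 32, 32, 128/5, …
g: a_k = -3, -3/2, 3/8, -3/16, 15/128, -21/256, …
f+g: L₀ = lclm(L_f,L_g), ord ≤ 1+1.
h=∫₀ˣh₀: take L = L₀·Dx.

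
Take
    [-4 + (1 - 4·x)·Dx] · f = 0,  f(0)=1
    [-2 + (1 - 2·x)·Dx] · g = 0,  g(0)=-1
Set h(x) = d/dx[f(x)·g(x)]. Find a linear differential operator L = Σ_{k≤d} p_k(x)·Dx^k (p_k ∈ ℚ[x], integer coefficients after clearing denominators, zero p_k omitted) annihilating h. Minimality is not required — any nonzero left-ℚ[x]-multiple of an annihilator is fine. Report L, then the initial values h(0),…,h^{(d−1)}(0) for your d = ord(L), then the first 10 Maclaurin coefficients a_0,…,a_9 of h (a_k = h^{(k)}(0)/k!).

L = (28 - 144·x + 192·x^2) + (-3 + 26·x - 72·x^2 + 64·x^3)·Dx  (order 1).
h: a_k = -6, -56, -360, -1984, -10080, -48768, -228480, -1046528, -4713984, -20961280, …
ICs: h(0) = -6.

f: a_k = 1, 4, 16, 64, 256, 1024, 4096, 16384, 65536, 262144, …
g: a_k = -1, -2, -4, -8, -16, -32, -64, -128, -256, -512, …
f·g: L₀ = L_f ⊗_s L_g, ord ≤ 1·1.
h₀' ⇒ L via d/dx closure of L₀.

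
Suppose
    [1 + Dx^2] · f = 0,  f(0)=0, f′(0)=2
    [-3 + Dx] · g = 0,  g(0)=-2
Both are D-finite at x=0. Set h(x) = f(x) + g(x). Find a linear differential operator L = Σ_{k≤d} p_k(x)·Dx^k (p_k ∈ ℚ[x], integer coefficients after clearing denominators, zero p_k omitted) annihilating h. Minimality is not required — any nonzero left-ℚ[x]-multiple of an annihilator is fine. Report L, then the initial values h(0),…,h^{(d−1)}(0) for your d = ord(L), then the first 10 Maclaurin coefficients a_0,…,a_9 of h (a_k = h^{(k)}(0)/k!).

f: a_k = 0, 2, 0, -1/3, 0, 1/60, 0, -1/2520, 0, 1/181440, …
g: a_k = -2, -6, -9, -9, -27/4, -81/20, -81/40, -243/280, -729/2240, -243/2240, …
Sum ⇒ L₀ = lclm(L_f,L_g) in ℚ(x)⟨Dx⟩.
L = -3 + Dx - 3·Dx^2 + Dx^3  (order 3).
h: a_k = -2, -4, -9, -28/3, -27/4, -121/30, -81/40, -547/630, -729/2240, -9841/90720, …
ICs: h(0) = -2, h′(0) = -4, h′′(0) = -18.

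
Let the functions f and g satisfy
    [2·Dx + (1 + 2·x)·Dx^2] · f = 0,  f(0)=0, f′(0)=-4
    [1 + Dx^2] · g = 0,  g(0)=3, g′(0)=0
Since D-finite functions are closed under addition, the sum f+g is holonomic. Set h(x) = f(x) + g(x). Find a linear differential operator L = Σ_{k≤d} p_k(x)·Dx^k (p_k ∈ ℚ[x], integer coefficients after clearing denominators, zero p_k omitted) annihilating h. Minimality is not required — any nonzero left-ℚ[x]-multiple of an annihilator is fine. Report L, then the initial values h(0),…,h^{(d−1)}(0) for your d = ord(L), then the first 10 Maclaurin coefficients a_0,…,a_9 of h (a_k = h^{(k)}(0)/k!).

f: a_k = 0, -4, 4, -16/3, 8, -64/5, 64/3, -256/7, 64, -1024/9, …
g: a_k = 3, 0, -3/2, 0, 1/8, 0, -1/240, 0, 1/13440, 0, …
Sum ⇒ L₀ = lclm(L_f,L_g) in ℚ(x)⟨Dx⟩.
L = (50 + 8·x + 8·x^2)·Dx + (9 + 22·x + 12·x^2 + 8·x^3)·Dx^2 + (50 + 8·x + 8·x^2)·Dx^3 + (9 + 22·x + 12·x^2 + 8·x^3)·Dx^4  (order 4).
h: a_k = 3, -4, 5/2, -16/3, 65/8, -64/5, 5119/240, -256/7, 860161/13440, -1024/9, …
ICs: h(0) = 3, h′(0) = -4, h′′(0) = 5, h′′′(0) = -32.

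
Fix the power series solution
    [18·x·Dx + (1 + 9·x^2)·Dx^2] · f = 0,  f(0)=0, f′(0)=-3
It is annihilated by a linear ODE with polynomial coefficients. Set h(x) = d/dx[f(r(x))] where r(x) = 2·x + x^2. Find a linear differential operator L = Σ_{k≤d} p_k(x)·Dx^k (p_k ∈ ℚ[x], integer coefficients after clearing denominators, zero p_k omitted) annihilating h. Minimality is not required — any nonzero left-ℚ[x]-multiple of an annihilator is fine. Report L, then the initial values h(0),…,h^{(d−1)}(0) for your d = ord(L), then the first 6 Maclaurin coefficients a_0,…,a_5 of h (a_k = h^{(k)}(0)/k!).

f: a_k = 0, -3, 0, 9, 0, -243/5, …
L₀ from L_f via x↦r, Dx↦r'^{-1}Dx.
h=h₀': d/dx-closure on L₀ ⇒ L.
L = (-1 + 72·x + 144·x^2 + 108·x^3 + 27·x^4) + (1 + x + 36·x^2 + 72·x^3 + 45·x^4 + 9·x^5)·Dx  (order 1).
h: a_k = -6, -6, 216, 432, -7506, -23274, …
ICs: h(0) = -6.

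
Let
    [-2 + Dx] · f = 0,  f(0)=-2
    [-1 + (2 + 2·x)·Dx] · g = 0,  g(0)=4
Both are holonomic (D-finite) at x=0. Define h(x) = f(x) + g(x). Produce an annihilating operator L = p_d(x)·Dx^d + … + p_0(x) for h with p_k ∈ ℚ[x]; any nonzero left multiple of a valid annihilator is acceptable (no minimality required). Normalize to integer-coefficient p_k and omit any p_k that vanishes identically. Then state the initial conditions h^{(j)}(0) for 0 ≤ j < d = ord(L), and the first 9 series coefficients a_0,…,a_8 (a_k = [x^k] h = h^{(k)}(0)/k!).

L = (10 + 8·x) + (-17 - 32·x - 16·x^2)·Dx + (6 + 14·x + 8·x^2)·Dx^2  (order 2).
h: a_k = 2, -2, -9/2, -29/12, -143/96, -407/960, -2993/11520, 2203/161280, -167903/2580480, …
ICs: h(0) = 2, h′(0) = -2.

f: a_k = -2, -4, -4, -8/3, -4/3, -8/15, -8/45, -16/315, -4/315, …
g: a_k = 4, 2, -1/2, 1/4, -5/32, 7/64, -21/256, 33/512, -429/8192, …
Sum ⇒ L₀ = lclm(L_f,L_g) in ℚ(x)⟨Dx⟩.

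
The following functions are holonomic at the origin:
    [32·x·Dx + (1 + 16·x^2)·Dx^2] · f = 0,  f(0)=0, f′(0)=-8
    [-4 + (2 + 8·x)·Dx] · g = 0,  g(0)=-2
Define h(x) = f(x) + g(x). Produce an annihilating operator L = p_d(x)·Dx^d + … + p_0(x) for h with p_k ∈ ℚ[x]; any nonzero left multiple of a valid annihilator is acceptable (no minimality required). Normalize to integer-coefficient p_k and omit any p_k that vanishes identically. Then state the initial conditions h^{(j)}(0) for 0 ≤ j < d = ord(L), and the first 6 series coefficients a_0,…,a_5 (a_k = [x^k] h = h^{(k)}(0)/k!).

L = (-32 - 320·x + 1536·x^2 + 3072·x^3)·Dx + (-22 - 128·x + 320·x^2 + 6144·x^3 + 10752·x^4)·Dx^2 + (-1 + 12·x + 96·x^2 + 384·x^3 + 1792·x^4 + 3072·x^5)·Dx^3  (order 3).
h: a_k = -2, -12, 4, 104/3, 20, -2328/5, …
ICs: h(0) = -2, h′(0) = -12, h′′(0) = 8.

f: a_k = 0, -8, 0, 128/3, 0, -2048/5, …
g: a_k = -2, -4, 4, -8, 20, -56, …
f+g: L₀ = lclm(L_f,L_g), ord ≤ 2+1.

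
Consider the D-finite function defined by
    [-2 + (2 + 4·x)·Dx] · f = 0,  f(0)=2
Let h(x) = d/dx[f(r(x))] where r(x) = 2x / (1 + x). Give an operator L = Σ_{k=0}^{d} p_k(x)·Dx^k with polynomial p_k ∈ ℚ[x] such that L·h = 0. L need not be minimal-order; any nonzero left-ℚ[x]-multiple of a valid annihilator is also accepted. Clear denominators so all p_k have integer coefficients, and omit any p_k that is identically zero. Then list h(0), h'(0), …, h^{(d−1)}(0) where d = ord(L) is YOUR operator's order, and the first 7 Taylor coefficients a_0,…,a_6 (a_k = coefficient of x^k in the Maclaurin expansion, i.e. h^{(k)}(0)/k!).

L = (-4 - 10·x) + (-1 - 6·x - 5·x^2)·Dx  (order 1).
h: a_k = 4, -16, 60, -240, 1020, -4512, 20468, …
ICs: h(0) = 4.

f: a_k = 2, 2, -1, 1, -5/4, 7/4, -21/8, …
L₀ from L_f via x↦r, Dx↦r'^{-1}Dx.
h₀' ⇒ L via d/dx closure of L₀.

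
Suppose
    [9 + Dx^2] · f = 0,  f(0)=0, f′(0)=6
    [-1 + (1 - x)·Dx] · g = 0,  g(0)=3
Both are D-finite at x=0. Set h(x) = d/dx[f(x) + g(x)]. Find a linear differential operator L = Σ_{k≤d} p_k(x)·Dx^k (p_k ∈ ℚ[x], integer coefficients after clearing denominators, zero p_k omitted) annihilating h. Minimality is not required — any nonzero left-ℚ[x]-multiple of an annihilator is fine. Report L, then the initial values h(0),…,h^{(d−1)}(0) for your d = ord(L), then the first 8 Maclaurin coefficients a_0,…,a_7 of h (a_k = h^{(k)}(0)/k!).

L = (126 - 108·x + 54·x^2) + (-45 + 99·x - 81·x^2 + 27·x^3)·Dx + (14 - 12·x + 6·x^2)·Dx^2 + (-5 + 11·x - 9·x^2 + 3·x^3)·Dx^3  (order 3).
h: a_k = 9, 6, -18, 12, 141/4, 18, 597/40, 24, …
ICs: h(0) = 9, h′(0) = 6, h′′(0) = -36.

f: a_k = 0, 6, 0, -9, 0, 81/20, 0, -243/280, …
g: a_k = 3, 3, 3, 3, 3, 3, 3, 3, …
Sum ⇒ L₀ = lclm(L_f,L_g) in ℚ(x)⟨Dx⟩.
Differentiate: ansatz ord ≤ ord L₀ ⇒ L.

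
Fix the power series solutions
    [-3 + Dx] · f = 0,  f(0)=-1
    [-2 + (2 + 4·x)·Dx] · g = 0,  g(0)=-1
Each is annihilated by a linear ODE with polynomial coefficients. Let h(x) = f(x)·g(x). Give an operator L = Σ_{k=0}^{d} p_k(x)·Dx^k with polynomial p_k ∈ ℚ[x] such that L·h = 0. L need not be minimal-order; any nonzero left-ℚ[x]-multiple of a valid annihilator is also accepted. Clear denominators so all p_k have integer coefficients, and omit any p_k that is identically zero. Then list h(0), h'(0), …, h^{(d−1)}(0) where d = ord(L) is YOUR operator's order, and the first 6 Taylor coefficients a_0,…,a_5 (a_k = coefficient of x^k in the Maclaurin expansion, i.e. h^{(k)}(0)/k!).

L = (-4 - 6·x) + (1 + 2·x)·Dx  (order 1).
h: a_k = 1, 4, 7, 8, 13/2, 22/5, …
ICs: h(0) = 1.

f: a_k = -1, -3, -9/2, -9/2, -27/8, -81/40, …
g: a_k = -1, -1, 1/2, -1/2, 5/8, -7/8, …
Sym-product of L_f,L_g gives L₀ (≤ ord 1).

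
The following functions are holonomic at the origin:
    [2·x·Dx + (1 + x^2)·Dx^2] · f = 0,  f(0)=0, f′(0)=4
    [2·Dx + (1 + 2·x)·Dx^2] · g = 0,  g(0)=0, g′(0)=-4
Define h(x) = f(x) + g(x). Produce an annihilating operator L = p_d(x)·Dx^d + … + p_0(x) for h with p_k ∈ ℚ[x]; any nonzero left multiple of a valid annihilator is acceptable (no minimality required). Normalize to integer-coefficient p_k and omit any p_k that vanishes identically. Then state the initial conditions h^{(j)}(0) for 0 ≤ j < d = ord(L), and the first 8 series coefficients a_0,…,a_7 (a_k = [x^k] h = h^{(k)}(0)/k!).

f: a_k = 0, 4, 0, -4/3, 0, 4/5, 0, -4/7, …
g: a_k = 0, -4, 4, -16/3, 8, -64/5, 64/3, -256/7, …
L₀ := lclm(L_f,L_g); ord L₀ ≤ 2+2.
L = (-2 - 12·x + 6·x^2 + 4·x^3)·Dx + (-5 - 4·x - 9·x^2 + 12·x^3 + 8·x^4)·Dx^2 + (-1 - x + 2·x^2 + x^3 + 3·x^4 + 2·x^5)·Dx^3  (order 3).
h: a_k = 0, 0, 4, -20/3, 8, -12, 64/3, -260/7, …
ICs: h(0) = 0, h′(0) = 0, h′′(0) = 8.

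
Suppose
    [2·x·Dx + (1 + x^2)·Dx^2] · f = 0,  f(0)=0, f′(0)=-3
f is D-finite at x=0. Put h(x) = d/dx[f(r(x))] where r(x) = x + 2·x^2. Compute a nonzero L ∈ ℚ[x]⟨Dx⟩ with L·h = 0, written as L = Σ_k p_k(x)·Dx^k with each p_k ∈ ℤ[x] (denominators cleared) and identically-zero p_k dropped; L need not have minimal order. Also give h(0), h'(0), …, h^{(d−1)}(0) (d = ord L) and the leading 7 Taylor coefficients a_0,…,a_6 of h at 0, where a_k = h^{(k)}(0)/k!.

L = (-4 + 2·x + 16·x^2 + 48·x^3 + 48·x^4) + (1 + 4·x + x^2 + 8·x^3 + 20·x^4 + 16·x^5)·Dx  (order 1).
h: a_k = -3, -12, 3, 24, 57, 12, -165, …
ICs: h(0) = -3.

f: a_k = 0, -3, 0, 1, 0, -3/5, 0, …
Substitute x→r, Dx→(1/r')Dx; clear ⇒ L₀.
h₀' ⇒ L via d/dx closure of L₀.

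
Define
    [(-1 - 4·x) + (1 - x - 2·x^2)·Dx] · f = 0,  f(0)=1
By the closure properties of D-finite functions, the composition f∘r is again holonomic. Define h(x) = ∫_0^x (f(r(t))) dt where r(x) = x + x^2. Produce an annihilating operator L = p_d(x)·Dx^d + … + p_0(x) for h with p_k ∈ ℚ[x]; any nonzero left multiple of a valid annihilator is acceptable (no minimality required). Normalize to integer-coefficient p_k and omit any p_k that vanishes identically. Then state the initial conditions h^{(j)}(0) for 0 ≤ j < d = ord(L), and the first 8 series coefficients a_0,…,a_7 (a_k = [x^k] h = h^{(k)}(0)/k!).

f: a_k = 1, 1, 3, 5, 11, 21, 43, 85, …
Substitute x→r, Dx→(1/r')Dx; clear ⇒ L₀.
Integrate: L := L₀·Dx.
L = (1 + 6·x + 12·x^2 + 8·x^3)·Dx + (-1 + x + 3·x^2 + 4·x^3 + 2·x^4)·Dx^2  (order 2).
h: a_k = 0, 1, 1/2, 4/3, 11/4, 29/5, 40/3, 219/7, …
ICs: h(0) = 0, h′(0) = 1.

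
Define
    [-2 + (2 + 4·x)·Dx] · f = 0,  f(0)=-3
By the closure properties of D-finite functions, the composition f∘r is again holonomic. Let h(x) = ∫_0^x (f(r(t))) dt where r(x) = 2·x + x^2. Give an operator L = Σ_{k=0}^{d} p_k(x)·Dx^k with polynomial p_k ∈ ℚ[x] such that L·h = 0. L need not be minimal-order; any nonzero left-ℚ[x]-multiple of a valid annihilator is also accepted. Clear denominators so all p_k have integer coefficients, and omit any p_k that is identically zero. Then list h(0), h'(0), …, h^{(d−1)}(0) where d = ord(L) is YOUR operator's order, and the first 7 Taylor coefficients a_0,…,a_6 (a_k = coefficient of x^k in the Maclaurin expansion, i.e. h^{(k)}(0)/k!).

f: a_k = -3, -3, 3/2, -3/2, 15/8, -21/8, 63/16, …
h₀=f(r): pull back L_f along r ⇒ L₀.
∫: right-multiply L₀ by Dx.
L = (-2 - 2·x)·Dx + (1 + 4·x + 2·x^2)·Dx^2  (order 2).
h: a_k = 0, -3, -3, 1, -3/2, 27/10, -11/2, …
ICs: h(0) = 0, h′(0) = -3.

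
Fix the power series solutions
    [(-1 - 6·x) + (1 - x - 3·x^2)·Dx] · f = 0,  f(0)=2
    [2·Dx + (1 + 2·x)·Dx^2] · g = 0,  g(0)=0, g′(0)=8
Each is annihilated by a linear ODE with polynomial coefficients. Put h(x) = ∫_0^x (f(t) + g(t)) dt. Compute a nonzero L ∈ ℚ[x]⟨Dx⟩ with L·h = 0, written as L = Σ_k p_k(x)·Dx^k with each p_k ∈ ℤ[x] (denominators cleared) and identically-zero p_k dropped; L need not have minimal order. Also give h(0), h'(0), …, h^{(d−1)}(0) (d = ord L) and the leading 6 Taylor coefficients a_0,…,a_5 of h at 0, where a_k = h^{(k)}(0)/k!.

f: a_k = 2, 2, 8, 14, 38, 80, …
g: a_k = 0, 8, -8, 32/3, -16, 128/5, …
L₀ := lclm(L_f,L_g); ord L₀ ≤ 1+2.
∫: right-multiply L₀ by Dx.
L = (74 + 412·x + 948·x^2 + 864·x^3 + 648·x^4)·Dx^2 + (17 + 212·x + 890·x^2 + 1644·x^3 + 1764·x^4 + 1080·x^5)·Dx^3 + (-5 - 27·x - 33·x^2 + 68·x^3 + 276·x^4 + 396·x^5 + 216·x^6)·Dx^4  (order 4).
h: a_k = 0, 2, 5, 0, 37/6, 22/5, …
ICs: h(0) = 0, h′(0) = 2, h′′(0) = 10, h′′′(0) = 0.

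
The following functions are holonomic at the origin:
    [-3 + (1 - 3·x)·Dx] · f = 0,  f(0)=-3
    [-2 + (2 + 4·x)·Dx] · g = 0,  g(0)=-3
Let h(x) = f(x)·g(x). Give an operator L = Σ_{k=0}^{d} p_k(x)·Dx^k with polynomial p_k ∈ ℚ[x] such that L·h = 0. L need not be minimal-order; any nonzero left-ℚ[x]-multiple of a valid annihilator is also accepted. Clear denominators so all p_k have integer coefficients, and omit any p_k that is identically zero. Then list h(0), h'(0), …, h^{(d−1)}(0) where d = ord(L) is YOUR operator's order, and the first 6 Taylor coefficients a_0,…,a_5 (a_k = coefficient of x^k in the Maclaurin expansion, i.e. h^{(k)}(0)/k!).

L = (4 + 3·x) + (-1 + x + 6·x^2)·Dx  (order 1).
h: a_k = 9, 36, 207/2, 315, 7515/8, 2826, …
ICs: h(0) = 9.

f: a_k = -3, -9, -27, -81, -243, -729, …
g: a_k = -3, -3, 3/2, -3/2, 15/8, -21/8, …
L₀ := L_f ⊗_s L_g (sym. prod.), ord ≤ 1.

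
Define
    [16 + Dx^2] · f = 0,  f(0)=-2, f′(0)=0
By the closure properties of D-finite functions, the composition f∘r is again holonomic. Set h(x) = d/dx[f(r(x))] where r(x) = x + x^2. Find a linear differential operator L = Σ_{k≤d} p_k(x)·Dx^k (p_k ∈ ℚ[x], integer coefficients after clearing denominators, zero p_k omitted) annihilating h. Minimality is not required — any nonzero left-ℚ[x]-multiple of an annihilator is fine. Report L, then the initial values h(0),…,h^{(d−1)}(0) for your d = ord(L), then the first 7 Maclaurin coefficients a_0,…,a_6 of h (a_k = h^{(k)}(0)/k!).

f: a_k = -2, 0, 16, 0, -64/3, 0, 512/45, …
h₀=f(r): pull back L_f along r ⇒ L₀.
h₀' ⇒ L via d/dx closure of L₀.
L = (28 + 128·x + 384·x^2 + 512·x^3 + 256·x^4) + (-6 - 12·x)·Dx + (1 + 4·x + 4·x^2)·Dx^2  (order 2).
h: a_k = 0, 32, 96, -64/3, -1280/3, -10496/15, -1792/15, …
ICs: h(0) = 0, h′(0) = 32.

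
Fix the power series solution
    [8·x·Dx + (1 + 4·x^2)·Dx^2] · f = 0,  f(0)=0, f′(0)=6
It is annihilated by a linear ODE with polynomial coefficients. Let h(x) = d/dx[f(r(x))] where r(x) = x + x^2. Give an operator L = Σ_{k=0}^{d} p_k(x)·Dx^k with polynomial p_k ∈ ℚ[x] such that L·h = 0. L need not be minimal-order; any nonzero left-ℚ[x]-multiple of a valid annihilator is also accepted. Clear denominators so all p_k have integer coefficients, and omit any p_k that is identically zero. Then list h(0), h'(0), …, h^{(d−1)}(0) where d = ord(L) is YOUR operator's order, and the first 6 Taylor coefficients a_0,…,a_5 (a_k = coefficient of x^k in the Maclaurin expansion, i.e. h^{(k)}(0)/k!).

f: a_k = 0, 6, 0, -8, 0, 96/5, …
Change of var in L_f (x↦r) gives L₀.
Derive L from L₀ (diff closure).
L = (-2 + 8·x + 32·x^2 + 48·x^3 + 24·x^4) + (1 + 2·x + 4·x^2 + 16·x^3 + 20·x^4 + 8·x^5)·Dx  (order 1).
h: a_k = 6, 12, -24, -96, -24, 528, …
ICs: h(0) = 6.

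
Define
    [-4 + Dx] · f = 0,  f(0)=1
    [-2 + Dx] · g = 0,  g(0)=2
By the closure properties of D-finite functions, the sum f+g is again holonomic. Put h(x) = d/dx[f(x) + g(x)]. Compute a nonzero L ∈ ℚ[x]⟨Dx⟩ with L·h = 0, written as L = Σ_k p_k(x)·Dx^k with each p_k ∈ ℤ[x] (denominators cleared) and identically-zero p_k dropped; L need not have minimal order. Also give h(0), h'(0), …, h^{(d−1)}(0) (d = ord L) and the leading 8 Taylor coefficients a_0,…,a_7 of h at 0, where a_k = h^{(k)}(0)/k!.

L = 8 - 6·Dx + Dx^2  (order 2).
h: a_k = 8, 24, 40, 48, 136/3, 176/5, 208/9, 1376/105, …
ICs: h(0) = 8, h′(0) = 24.

f: a_k = 1, 4, 8, 32/3, 32/3, 128/15, 256/45, 1024/315, …
g: a_k = 2, 4, 4, 8/3, 4/3, 8/15, 8/45, 16/315, …
Sum ⇒ L₀ = lclm(L_f,L_g) in ℚ(x)⟨Dx⟩.
Differentiate: ansatz ord ≤ ord L₀ ⇒ L.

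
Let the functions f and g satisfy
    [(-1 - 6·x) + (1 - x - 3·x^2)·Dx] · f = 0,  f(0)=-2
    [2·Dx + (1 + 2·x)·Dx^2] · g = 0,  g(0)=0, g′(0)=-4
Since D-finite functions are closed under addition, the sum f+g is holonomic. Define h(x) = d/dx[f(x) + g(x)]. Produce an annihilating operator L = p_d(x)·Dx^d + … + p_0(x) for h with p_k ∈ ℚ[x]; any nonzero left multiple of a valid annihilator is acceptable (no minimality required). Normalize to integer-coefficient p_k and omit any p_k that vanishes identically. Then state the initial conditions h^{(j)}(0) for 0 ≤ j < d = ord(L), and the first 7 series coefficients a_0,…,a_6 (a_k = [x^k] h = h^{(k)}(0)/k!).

L = (74 + 412·x + 948·x^2 + 864·x^3 + 648·x^4) + (17 + 212·x + 890·x^2 + 1644·x^3 + 1764·x^4 + 1080·x^5)·Dx + (-5 - 27·x - 33·x^2 + 68·x^3 + 276·x^4 + 396·x^5 + 216·x^6)·Dx^2  (order 2).
h: a_k = -6, -8, -58, -120, -464, -1036, -3294, …
ICs: h(0) = -6, h′(0) = -8.

f: a_k = -2, -2, -8, -14, -38, -80, -194, …
g: a_k = 0, -4, 4, -16/3, 8, -64/5, 64/3, …
Weyl lclm of L_f,L_g ⇒ L₀ (ord ≤ 3).
h=h₀': d/dx-closure on L₀ ⇒ L.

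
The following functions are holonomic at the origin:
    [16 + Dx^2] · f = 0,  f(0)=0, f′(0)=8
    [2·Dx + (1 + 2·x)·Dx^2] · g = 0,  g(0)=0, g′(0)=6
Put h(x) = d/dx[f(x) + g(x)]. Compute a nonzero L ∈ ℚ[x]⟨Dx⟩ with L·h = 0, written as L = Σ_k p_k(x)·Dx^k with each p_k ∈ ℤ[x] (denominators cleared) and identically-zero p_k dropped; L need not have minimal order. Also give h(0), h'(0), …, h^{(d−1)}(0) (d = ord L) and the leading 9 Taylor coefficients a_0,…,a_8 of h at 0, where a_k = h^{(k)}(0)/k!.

f: a_k = 0, 8, 0, -64/3, 0, 256/15, 0, -2048/315, 0, …
g: a_k = 0, 6, -6, 8, -12, 96/5, -32, 384/7, -96, …
f+g: L₀ = lclm(L_f,L_g), ord ≤ 2+2.
Derive L from L₀ (diff closure).
L = (160 + 256·x + 256·x^2) + (48 + 224·x + 384·x^2 + 256·x^3)·Dx + (10 + 16·x + 16·x^2)·Dx^2 + (3 + 14·x + 24·x^2 + 16·x^3)·Dx^3  (order 3).
h: a_k = 14, -12, -40, -48, 544/3, -192, 15232/45, -768, 487936/315, …
ICs: h(0) = 14, h′(0) = -12, h′′(0) = -80.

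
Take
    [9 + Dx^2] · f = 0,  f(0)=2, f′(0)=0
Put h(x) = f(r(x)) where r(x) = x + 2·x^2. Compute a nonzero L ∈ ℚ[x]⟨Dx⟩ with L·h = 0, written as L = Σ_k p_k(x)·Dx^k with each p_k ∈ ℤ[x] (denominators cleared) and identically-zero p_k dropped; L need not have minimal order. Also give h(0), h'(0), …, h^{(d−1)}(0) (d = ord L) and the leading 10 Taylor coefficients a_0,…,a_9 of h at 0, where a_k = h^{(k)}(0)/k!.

L = (9 + 108·x + 432·x^2 + 576·x^3) - 4·Dx + (1 + 4·x)·Dx^2  (order 2).
h: a_k = 2, 0, -9, -36, -117/4, 54, 6399/40, 1917/10, -29511/2240, -44631/140, …
ICs: h(0) = 2, h′(0) = 0.

f: a_k = 2, 0, -9, 0, 27/4, 0, -81/40, 0, 729/2240, 0, …
L₀ from L_f via x↦r, Dx↦r'^{-1}Dx.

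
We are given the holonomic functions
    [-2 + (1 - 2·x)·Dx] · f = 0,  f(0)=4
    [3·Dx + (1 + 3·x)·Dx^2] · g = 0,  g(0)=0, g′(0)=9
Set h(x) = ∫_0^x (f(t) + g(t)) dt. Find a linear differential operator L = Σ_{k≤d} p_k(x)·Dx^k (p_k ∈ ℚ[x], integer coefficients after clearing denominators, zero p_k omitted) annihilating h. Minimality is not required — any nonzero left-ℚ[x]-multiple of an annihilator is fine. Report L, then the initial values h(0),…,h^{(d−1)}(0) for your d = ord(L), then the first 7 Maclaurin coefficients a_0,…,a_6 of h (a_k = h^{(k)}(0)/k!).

L = (144 + 72·x)·Dx^2 + (6 + 216·x + 144·x^2)·Dx^3 + (-7 - 13·x + 36·x^2 + 36·x^3)·Dx^4  (order 4).
h: a_k = 0, 4, 17/2, 5/6, 59/4, 13/20, 1369/30, …
ICs: h(0) = 0, h′(0) = 4, h′′(0) = 17, h′′′(0) = 5.

f: a_k = 4, 8, 16, 32, 64, 128, 256, …
g: a_k = 0, 9, -27/2, 27, -243/4, 729/5, -729/2, …
L₀ := lclm(L_f,L_g); ord L₀ ≤ 1+2.
h=∫₀ˣh₀: take L = L₀·Dx.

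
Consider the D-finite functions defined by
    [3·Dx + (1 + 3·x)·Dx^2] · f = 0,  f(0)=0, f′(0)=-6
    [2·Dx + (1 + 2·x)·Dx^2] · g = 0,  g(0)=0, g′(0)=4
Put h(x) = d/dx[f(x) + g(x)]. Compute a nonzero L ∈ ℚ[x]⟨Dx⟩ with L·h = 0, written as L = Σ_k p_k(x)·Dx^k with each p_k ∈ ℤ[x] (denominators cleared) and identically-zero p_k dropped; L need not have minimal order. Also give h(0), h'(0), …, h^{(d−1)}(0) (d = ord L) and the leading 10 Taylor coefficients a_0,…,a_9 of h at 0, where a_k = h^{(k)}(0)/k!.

L = 12 + (10 + 24·x)·Dx + (1 + 5·x + 6·x^2)·Dx^2  (order 2).
h: a_k = -2, 10, -38, 130, -422, 1330, -4118, 12610, -38342, 116050, …
ICs: h(0) = -2, h′(0) = 10.

f: a_k = 0, -6, 9, -18, 81/2, -486/5, 243, -4374/7, 6561/4, -4374, …
g: a_k = 0, 4, -4, 16/3, -8, 64/5, -64/3, 256/7, -64, 1024/9, …
f+g: L₀ = lclm(L_f,L_g), ord ≤ 2+2.
h=h₀': d/dx-closure on L₀ ⇒ L.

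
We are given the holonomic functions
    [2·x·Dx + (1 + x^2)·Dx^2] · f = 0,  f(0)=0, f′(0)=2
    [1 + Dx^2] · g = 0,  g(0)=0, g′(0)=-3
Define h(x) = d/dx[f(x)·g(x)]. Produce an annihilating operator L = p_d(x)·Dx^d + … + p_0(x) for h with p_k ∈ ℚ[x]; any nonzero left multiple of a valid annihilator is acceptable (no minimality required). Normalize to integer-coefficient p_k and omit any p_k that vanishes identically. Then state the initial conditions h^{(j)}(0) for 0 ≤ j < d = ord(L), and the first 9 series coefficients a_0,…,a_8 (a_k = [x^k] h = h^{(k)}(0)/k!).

f: a_k = 0, 2, 0, -2/3, 0, 2/5, 0, -2/7, 0, …
g: a_k = 0, -3, 0, 1/2, 0, -1/40, 0, 1/1680, 0, …
Sym-product of L_f,L_g gives L₀ (≤ ord 4).
h₀' ⇒ L via d/dx closure of L₀.
L = (110 + 294·x^2 + 461·x^4 + 96·x^6 + 12·x^8 + 2·x^10 + x^12) + (68·x + 284·x^3 + 280·x^5 + 80·x^7 + 20·x^9 + 4·x^11)·Dx + (120 + 340·x^2 + 534·x^4 + 148·x^6 + 32·x^8 + 8·x^10 + 2·x^12)·Dx^2 + (68·x + 284·x^3 + 280·x^5 + 80·x^7 + 20·x^9 + 4·x^11)·Dx^3 + (10 + 46·x^2 + 73·x^4 + 52·x^6 + 20·x^8 + 6·x^10 + x^12)·Dx^4  (order 4).
h: a_k = 0, -12, 0, 12, 0, -19/2, 0, 43/5, 0, …
ICs: h(0) = 0, h′(0) = -12, h′′(0) = 0, h′′′(0) = 72.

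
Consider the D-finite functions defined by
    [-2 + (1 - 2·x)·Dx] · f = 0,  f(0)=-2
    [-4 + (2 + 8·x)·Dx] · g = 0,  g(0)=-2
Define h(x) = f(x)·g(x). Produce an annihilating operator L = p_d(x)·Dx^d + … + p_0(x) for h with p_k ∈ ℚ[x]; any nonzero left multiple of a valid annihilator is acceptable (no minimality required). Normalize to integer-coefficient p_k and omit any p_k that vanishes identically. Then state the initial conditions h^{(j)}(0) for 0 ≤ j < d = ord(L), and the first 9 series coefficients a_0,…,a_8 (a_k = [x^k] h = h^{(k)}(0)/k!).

f: a_k = -2, -4, -8, -16, -32, -64, -128, -256, -512, …
g: a_k = -2, -4, 4, -8, 20, -56, 168, -528, 1716, …
f·g: L₀ = L_f ⊗_s L_g, ord ≤ 1·1.
L = (4 + 4·x) + (-1 - 2·x + 8·x^2)·Dx  (order 1).
h: a_k = 4, 16, 24, 64, 88, 288, 240, 1536, -360, …
ICs: h(0) = 4.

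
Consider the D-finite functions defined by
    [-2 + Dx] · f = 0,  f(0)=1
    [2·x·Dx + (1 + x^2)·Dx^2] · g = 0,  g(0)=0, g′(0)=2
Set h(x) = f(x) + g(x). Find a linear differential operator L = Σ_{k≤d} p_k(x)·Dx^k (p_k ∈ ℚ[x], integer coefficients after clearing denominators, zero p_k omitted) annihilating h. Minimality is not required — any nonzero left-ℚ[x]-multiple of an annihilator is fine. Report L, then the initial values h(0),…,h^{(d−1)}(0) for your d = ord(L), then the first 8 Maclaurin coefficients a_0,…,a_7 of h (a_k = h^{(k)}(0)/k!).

f: a_k = 1, 2, 2, 4/3, 2/3, 4/15, 4/45, 8/315, …
g: a_k = 0, 2, 0, -2/3, 0, 2/5, 0, -2/7, …
f+g: L₀ = lclm(L_f,L_g), ord ≤ 1+2.
L = (2 - 4·x - 6·x^2 - 4·x^3)·Dx + (-3 - x^2 - 2·x^4)·Dx^2 + (1 + x + 2·x^2 + x^3 + x^4)·Dx^3  (order 3).
h: a_k = 1, 4, 2, 2/3, 2/3, 2/3, 4/45, -82/315, …
ICs: h(0) = 1, h′(0) = 4, h′′(0) = 4.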